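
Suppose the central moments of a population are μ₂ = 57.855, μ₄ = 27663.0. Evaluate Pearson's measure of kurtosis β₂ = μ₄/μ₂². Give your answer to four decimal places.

μ₂² = 57.855² = 3347.20103
μ₄/μ₂² = 27663.0 / 3347.20103 = 8.26452
β₂ ≈ 8.2645

8.2645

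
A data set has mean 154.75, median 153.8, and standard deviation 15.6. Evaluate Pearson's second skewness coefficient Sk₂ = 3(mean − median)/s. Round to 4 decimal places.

Sk₂ = 3(154.75 − 153.8) / 15.6 = 3 × 0.9500 / 15.6
    = 2.8500 / 15.6 ≈ 0.1827

0.1827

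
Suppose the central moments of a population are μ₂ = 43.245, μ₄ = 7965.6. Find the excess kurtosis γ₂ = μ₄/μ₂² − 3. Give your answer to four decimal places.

μ₂² = 43.245² = 1870.13002
μ₄/μ₂² = 7965.6 / 1870.13002 = 4.25938
γ₂ = 4.25938 − 3 ≈ 1.2594

1.2594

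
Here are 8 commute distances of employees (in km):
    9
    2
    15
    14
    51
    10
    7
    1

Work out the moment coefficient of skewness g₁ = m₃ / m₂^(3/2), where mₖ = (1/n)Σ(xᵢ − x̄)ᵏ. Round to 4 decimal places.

1.8275

x̄ = (9 + 2 + 15 + 14 + 51 + 10 + 7 + 1) / 8 = 13.6250
deviations (xᵢ − x̄): -4.6250, -11.6250, 1.3750, 0.3750, 37.3750, -3.6250, -6.6250, -12.6250
Σ(xᵢ − x̄)² = 1771.8750 ⇒ m₂ = 1771.8750/8 = 221.48438
Σ(xᵢ − x̄)³ = 48190.7813 ⇒ m₃ = 48190.7813/8 = 6023.84766
m₂^(3/2) = 221.48438^(1.5) = 3296.20824
g₁ = m₃ / m₂^(3/2) = 6023.84766 / 3296.20824 ≈ 1.8275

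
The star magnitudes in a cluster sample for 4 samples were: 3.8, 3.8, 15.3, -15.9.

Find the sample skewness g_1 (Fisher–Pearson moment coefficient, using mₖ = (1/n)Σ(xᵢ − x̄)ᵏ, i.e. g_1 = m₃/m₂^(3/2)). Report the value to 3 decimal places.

x̄ = (3.8 + 3.8 + 15.3 - 15.9) / 4 = 1.7500
deviations (xᵢ − x̄): 2.0500, 2.0500, 13.5500, -17.6500
Σ(xᵢ − x̄)² = 503.5300 ⇒ m₂ = 503.5300/4 = 125.88250
Σ(xᵢ − x̄)³ = -2993.3280 ⇒ m₃ = -2993.3280/4 = -748.33200
m₂^(3/2) = 125.88250^(1.5) = 1412.36855
g_1 = m₃ / m₂^(3/2) = -748.33200 / 1412.36855 ≈ -0.530

-0.530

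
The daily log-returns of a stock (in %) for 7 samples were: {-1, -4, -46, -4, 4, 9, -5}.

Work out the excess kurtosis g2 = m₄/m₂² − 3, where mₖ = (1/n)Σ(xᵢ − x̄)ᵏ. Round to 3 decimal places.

x̄ = -6.7143
Σ(xᵢ − x̄)² = 1955.4286 ⇒ m₂ = 279.34694
Σ(xᵢ − x̄)⁴ = 2457323.0437 ⇒ m₄ = 351046.14910
m₂² = 78034.71220
g2 = m₄/m₂² − 3 = 4.49859 − 3 ≈ 1.499

1.499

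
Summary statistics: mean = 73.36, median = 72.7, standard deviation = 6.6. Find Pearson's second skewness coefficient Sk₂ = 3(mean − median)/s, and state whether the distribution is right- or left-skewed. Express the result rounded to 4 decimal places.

Sk₂ = 3(73.36 − 72.7) / 6.6 = 3 × 0.6600 / 6.6
    = 1.9800 / 6.6 ≈ 0.3000
Sk₂ > 0 ⇒ mean > median ⇒ right-skewed (positive skew).

0.3000, right-skewed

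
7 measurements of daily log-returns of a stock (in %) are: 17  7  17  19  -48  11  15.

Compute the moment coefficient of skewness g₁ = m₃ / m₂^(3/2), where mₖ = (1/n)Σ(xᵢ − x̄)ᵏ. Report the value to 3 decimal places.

-1.920

x̄ = (17 + 7 + 17 + 19 - 48 + 11 + 15) / 7 = 5.4286
deviations (xᵢ − x̄): 11.5714, 1.5714, 11.5714, 13.5714, -53.4286, 5.5714, 9.5714
Σ(xᵢ − x̄)² = 3431.7143 ⇒ m₂ = 3431.7143/7 = 490.24490
Σ(xᵢ − x̄)³ = -145865.7551 ⇒ m₃ = -145865.7551/7 = -20837.96501
m₂^(3/2) = 490.24490^(1.5) = 10854.74496
g₁ = m₃ / m₂^(3/2) = -20837.96501 / 10854.74496 ≈ -1.920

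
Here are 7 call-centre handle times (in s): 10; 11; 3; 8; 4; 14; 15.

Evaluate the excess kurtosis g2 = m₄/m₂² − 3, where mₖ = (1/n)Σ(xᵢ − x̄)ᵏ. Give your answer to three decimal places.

-1.313

x̄ = 9.2857
Σ(xᵢ − x̄)² = 127.4286 ⇒ m₂ = 18.20408
Σ(xᵢ − x̄)⁴ = 3913.4111 ⇒ m₄ = 559.05873
m₂² = 331.38859
g2 = m₄/m₂² − 3 = 1.68702 − 3 ≈ -1.313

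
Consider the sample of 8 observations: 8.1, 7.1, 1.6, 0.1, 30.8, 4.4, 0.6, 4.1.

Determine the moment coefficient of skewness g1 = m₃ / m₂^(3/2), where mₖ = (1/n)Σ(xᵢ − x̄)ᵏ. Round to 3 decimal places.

x̄ = (8.1 + 7.1 + 1.6 + 0.1 + 30.8 + 4.4 + 0.6 + 4.1) / 8 = 7.1000
deviations (xᵢ − x̄): 1.0000, 0.0000, -5.5000, -7.0000, 23.7000, -2.7000, -6.5000, -3.0000
Σ(xᵢ − x̄)² = 700.4800 ⇒ m₂ = 700.4800/8 = 87.56000
Σ(xᵢ − x̄)³ = 12482.3700 ⇒ m₃ = 12482.3700/8 = 1560.29625
m₂^(3/2) = 87.56000^(1.5) = 819.32957
g1 = m₃ / m₂^(3/2) = 1560.29625 / 819.32957 ≈ 1.904

1.904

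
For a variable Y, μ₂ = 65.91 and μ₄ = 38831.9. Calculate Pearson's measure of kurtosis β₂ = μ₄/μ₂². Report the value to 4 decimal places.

8.9389

μ₂² = 65.91² = 4344.12810
μ₄/μ₂² = 38831.9 / 4344.12810 = 8.93894
β₂ ≈ 8.9389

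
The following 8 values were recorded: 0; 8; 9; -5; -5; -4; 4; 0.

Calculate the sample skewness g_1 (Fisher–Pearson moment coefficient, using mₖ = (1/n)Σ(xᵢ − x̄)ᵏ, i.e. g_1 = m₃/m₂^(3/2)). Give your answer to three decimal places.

x̄ = (0 + 8 + 9 - 5 - 5 - 4 + 4 + 0) / 8 = 0.8750
deviations (xᵢ − x̄): -0.8750, 7.1250, 8.1250, -5.8750, -5.8750, -4.8750, 3.1250, -0.8750
Σ(xᵢ − x̄)² = 220.8750 ⇒ m₂ = 220.8750/8 = 27.60938
Σ(xᵢ − x̄)³ = 405.8438 ⇒ m₃ = 405.8438/8 = 50.73047
m₂^(3/2) = 27.60938^(1.5) = 145.07242
g_1 = m₃ / m₂^(3/2) = 50.73047 / 145.07242 ≈ 0.350

0.350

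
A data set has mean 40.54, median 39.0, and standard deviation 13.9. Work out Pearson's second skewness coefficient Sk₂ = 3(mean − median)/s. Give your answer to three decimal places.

Sk₂ = 3(40.54 − 39.0) / 13.9 = 3 × 1.5400 / 13.9
    = 4.6200 / 13.9 ≈ 0.332

0.332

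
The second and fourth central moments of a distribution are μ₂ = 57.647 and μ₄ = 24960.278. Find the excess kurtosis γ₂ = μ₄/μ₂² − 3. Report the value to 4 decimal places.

μ₂² = 57.647² = 3323.17661
μ₄/μ₂² = 24960.278 / 3323.17661 = 7.51097
γ₂ = 7.51097 − 3 ≈ 4.5110

4.5110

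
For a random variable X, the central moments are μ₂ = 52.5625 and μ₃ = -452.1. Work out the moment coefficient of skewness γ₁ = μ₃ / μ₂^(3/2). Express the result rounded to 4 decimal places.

σ = √μ₂ = √52.5625 = 7.25000
σ³ = μ₂^(3/2) = 381.07813
γ₁ = μ₃/σ³ = -452.1 / 381.07813 ≈ -1.1864

-1.1864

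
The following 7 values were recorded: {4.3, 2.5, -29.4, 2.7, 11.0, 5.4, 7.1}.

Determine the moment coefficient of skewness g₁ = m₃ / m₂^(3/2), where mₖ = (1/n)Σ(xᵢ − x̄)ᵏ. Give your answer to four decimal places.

-1.8355

x̄ = (4.3 + 2.5 - 29.4 + 2.7 + 11.0 + 5.4 + 7.1) / 7 = 0.5143
deviations (xᵢ − x̄): 3.7857, 1.9857, -29.9143, 2.1857, 10.4857, 4.8857, 6.5857
Σ(xᵢ − x̄)² = 1095.1086 ⇒ m₂ = 1095.1086/7 = 156.44408
Σ(xᵢ − x̄)³ = -25141.5422 ⇒ m₃ = -25141.5422/7 = -3591.64889
m₂^(3/2) = 156.44408^(1.5) = 1956.76516
g₁ = m₃ / m₂^(3/2) = -3591.64889 / 1956.76516 ≈ -1.8355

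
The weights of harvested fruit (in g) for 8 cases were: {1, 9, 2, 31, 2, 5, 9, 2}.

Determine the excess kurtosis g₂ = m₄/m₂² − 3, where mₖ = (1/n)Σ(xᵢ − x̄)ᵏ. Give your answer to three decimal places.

2.014

x̄ = 7.6250
Σ(xᵢ − x̄)² = 695.8750 ⇒ m₂ = 86.98438
Σ(xᵢ − x̄)⁴ = 303527.1191 ⇒ m₄ = 37940.88989
m₂² = 7566.28149
g₂ = m₄/m₂² − 3 = 5.01447 − 3 ≈ 2.014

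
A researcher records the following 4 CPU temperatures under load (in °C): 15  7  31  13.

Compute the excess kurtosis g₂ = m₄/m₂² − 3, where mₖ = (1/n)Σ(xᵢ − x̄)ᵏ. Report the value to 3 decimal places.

-0.883

x̄ = 16.5000
Σ(xᵢ − x̄)² = 315.0000 ⇒ m₂ = 78.75000
Σ(xᵢ − x̄)⁴ = 52505.2500 ⇒ m₄ = 13126.31250
m₂² = 6201.56250
g₂ = m₄/m₂² − 3 = 2.11661 − 3 ≈ -0.883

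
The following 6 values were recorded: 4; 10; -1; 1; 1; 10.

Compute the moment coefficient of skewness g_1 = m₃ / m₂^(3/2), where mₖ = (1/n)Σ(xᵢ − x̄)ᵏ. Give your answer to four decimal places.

0.3893

x̄ = (4 + 10 - 1 + 1 + 1 + 10) / 6 = 4.1667
deviations (xᵢ − x̄): -0.1667, 5.8333, -5.1667, -3.1667, -3.1667, 5.8333
Σ(xᵢ − x̄)² = 114.8333 ⇒ m₂ = 114.8333/6 = 19.13889
Σ(xᵢ − x̄)³ = 195.5556 ⇒ m₃ = 195.5556/6 = 32.59259
m₂^(3/2) = 19.13889^(1.5) = 83.72884
g_1 = m₃ / m₂^(3/2) = 32.59259 / 83.72884 ≈ 0.3893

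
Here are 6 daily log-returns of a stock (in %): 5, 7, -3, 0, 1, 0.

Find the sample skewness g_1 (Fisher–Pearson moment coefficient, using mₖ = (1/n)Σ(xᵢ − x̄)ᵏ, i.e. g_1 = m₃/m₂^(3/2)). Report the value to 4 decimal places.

x̄ = (5 + 7 - 3 + 0 + 1 + 0) / 6 = 1.6667
deviations (xᵢ − x̄): 3.3333, 5.3333, -4.6667, -1.6667, -0.6667, -1.6667
Σ(xᵢ − x̄)² = 67.3333 ⇒ m₂ = 67.3333/6 = 11.22222
Σ(xᵢ − x̄)³ = 77.5556 ⇒ m₃ = 77.5556/6 = 12.92593
m₂^(3/2) = 11.22222^(1.5) = 37.59398
g_1 = m₃ / m₂^(3/2) = 12.92593 / 37.59398 ≈ 0.3438

0.3438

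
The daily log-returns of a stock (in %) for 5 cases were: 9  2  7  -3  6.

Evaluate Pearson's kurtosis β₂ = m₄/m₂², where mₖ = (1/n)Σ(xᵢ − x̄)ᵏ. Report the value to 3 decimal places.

2.010

x̄ = 4.2000
Σ(xᵢ − x̄)² = 90.8000 ⇒ m₂ = 18.16000
Σ(xᵢ − x̄)⁴ = 3313.6160 ⇒ m₄ = 662.72320
m₂² = 329.78560
β₂ = m₄/m₂² = 662.72320 / 329.78560 ≈ 2.010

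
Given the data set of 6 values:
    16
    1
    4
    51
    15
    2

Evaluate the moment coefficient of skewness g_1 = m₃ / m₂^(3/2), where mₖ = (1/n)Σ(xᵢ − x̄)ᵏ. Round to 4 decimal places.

1.3431

x̄ = (16 + 1 + 4 + 51 + 15 + 2) / 6 = 14.8333
deviations (xᵢ − x̄): 1.1667, -13.8333, -10.8333, 36.1667, 0.1667, -12.8333
Σ(xᵢ − x̄)² = 1782.8333 ⇒ m₂ = 1782.8333/6 = 297.13889
Σ(xᵢ − x̄)³ = 41276.4444 ⇒ m₃ = 41276.4444/6 = 6879.40741
m₂^(3/2) = 297.13889^(1.5) = 5121.99609
g_1 = m₃ / m₂^(3/2) = 6879.40741 / 5121.99609 ≈ 1.3431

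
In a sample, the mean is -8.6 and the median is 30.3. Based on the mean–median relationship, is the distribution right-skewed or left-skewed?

mean − median = -8.6 − 30.3 = -38.9
mean < median ⇒ the longer tail is on the left ⇒ left-skewed (negatively skewed).

left-skewed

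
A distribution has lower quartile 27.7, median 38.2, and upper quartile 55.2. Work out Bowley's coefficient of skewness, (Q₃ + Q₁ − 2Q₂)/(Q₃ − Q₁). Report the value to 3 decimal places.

0.236

numerator: Q₃ + Q₁ − 2Q₂ = 55.2 + 27.7 − 2×38.2 = 6.5000
denominator: Q₃ − Q₁ = 55.2 − 27.7 = 27.5000
Bowley skewness = 6.5000 / 27.5000 ≈ 0.236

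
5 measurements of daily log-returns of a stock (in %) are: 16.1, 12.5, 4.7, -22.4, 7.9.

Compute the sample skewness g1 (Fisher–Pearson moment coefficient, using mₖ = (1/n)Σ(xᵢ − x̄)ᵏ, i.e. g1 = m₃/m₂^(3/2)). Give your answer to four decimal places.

x̄ = (16.1 + 12.5 + 4.7 - 22.4 + 7.9) / 5 = 3.7600
deviations (xᵢ − x̄): 12.3400, 8.7400, 0.9400, -26.1600, 4.1400
Σ(xᵢ − x̄)² = 931.0320 ⇒ m₂ = 931.0320/5 = 186.20640
Σ(xᵢ − x̄)³ = -15283.9838 ⇒ m₃ = -15283.9838/5 = -3056.79677
m₂^(3/2) = 186.20640^(1.5) = 2540.92535
g1 = m₃ / m₂^(3/2) = -3056.79677 / 2540.92535 ≈ -1.2030

-1.2030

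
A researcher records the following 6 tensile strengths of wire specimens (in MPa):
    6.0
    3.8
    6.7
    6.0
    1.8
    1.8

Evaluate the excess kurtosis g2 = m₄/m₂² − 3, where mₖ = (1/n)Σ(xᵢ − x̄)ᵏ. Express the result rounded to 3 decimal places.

-1.677

x̄ = 4.3500
Σ(xᵢ − x̄)² = 24.2750 ⇒ m₂ = 4.04583
Σ(xᵢ − x̄)⁴ = 129.9785 ⇒ m₄ = 21.66309
m₂² = 16.36877
g2 = m₄/m₂² − 3 = 1.32344 − 3 ≈ -1.677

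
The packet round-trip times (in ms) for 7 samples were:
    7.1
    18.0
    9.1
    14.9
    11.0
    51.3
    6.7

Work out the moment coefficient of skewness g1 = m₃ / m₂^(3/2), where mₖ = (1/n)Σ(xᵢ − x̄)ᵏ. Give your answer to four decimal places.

x̄ = (7.1 + 18.0 + 9.1 + 14.9 + 11.0 + 51.3 + 6.7) / 7 = 16.8714
deviations (xᵢ − x̄): -9.7714, 1.1286, -7.7714, -1.9714, -5.8714, 34.4286, -10.1714
Σ(xᵢ − x̄)² = 1484.2943 ⇒ m₂ = 1484.2943/7 = 212.04204
Σ(xᵢ − x̄)³ = 38145.8094 ⇒ m₃ = 38145.8094/7 = 5449.40134
m₂^(3/2) = 212.04204^(1.5) = 3087.68482
g1 = m₃ / m₂^(3/2) = 5449.40134 / 3087.68482 ≈ 1.7649

1.7649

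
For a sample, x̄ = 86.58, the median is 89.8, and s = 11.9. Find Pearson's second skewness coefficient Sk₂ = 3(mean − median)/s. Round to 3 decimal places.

-0.812

Sk₂ = 3(86.58 − 89.8) / 11.9 = 3 × -3.2200 / 11.9
    = -9.6600 / 11.9 ≈ -0.812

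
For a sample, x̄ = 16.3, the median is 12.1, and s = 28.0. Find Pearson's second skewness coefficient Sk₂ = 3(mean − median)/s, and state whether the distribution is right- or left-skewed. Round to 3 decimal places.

0.450, right-skewed

Sk₂ = 3(16.3 − 12.1) / 28.0 = 3 × 4.2000 / 28.0
    = 12.6000 / 28.0 ≈ 0.450
Sk₂ > 0 ⇒ mean > median ⇒ right-skewed (positive skew).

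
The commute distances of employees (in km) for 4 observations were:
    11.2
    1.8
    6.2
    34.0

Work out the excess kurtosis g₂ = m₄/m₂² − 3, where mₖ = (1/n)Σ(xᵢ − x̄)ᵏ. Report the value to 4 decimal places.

-0.8501

x̄ = 13.3000
Σ(xᵢ − x̄)² = 615.5600 ⇒ m₂ = 153.89000
Σ(xᵢ − x̄)⁴ = 203654.3588 ⇒ m₄ = 50913.58970
m₂² = 23682.13210
g₂ = m₄/m₂² − 3 = 2.14987 − 3 ≈ -0.8501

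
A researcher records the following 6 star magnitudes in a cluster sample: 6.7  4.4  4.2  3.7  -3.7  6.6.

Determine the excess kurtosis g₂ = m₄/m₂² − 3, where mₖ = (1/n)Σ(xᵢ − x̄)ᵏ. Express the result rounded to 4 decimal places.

0.4791

x̄ = 3.6500
Σ(xᵢ − x̄)² = 72.8950 ⇒ m₂ = 12.14917
Σ(xᵢ − x̄)⁴ = 3081.1084 ⇒ m₄ = 513.51807
m₂² = 147.60225
g₂ = m₄/m₂² − 3 = 3.47907 − 3 ≈ 0.4791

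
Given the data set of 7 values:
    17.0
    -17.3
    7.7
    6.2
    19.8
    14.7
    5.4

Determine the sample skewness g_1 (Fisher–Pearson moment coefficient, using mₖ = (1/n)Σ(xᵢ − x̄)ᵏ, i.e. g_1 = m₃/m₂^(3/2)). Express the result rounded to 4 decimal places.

-1.2022

x̄ = (17.0 - 17.3 + 7.7 + 6.2 + 19.8 + 14.7 + 5.4) / 7 = 7.6429
deviations (xᵢ − x̄): 9.3571, -24.9429, 0.0571, -1.4429, 12.1571, 7.0571, -2.2429
Σ(xᵢ − x̄)² = 914.4171 ⇒ m₂ = 914.4171/7 = 130.63102
Σ(xᵢ − x̄)³ = -12564.8655 ⇒ m₃ = -12564.8655/7 = -1794.98078
m₂^(3/2) = 130.63102^(1.5) = 1493.03325
g_1 = m₃ / m₂^(3/2) = -1794.98078 / 1493.03325 ≈ -1.2022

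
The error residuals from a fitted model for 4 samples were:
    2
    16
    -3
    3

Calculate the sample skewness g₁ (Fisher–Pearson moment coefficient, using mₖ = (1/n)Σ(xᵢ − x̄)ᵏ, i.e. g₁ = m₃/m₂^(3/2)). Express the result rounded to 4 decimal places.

0.7812

x̄ = (2 + 16 - 3 + 3) / 4 = 4.5000
deviations (xᵢ − x̄): -2.5000, 11.5000, -7.5000, -1.5000
Σ(xᵢ − x̄)² = 197.0000 ⇒ m₂ = 197.0000/4 = 49.25000
Σ(xᵢ − x̄)³ = 1080.0000 ⇒ m₃ = 1080.0000/4 = 270.00000
m₂^(3/2) = 49.25000^(1.5) = 345.62835
g₁ = m₃ / m₂^(3/2) = 270.00000 / 345.62835 ≈ 0.7812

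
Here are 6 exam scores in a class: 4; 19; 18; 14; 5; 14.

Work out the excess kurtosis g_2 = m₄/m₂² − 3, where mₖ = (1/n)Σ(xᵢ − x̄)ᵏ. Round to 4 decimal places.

-1.4721

x̄ = 12.3333
Σ(xᵢ − x̄)² = 205.3333 ⇒ m₂ = 34.22222
Σ(xᵢ − x̄)⁴ = 10736.4444 ⇒ m₄ = 1789.40741
m₂² = 1171.16049
g_2 = m₄/m₂² − 3 = 1.52789 − 3 ≈ -1.4721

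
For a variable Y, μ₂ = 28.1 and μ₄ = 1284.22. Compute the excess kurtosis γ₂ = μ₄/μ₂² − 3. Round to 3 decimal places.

μ₂² = 28.1² = 789.61000
μ₄/μ₂² = 1284.22 / 789.61000 = 1.62640
γ₂ = 1.62640 − 3 ≈ -1.374

-1.374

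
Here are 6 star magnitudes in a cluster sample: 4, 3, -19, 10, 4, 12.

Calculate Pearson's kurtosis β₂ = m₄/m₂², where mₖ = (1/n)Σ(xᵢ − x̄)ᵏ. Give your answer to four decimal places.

x̄ = 2.3333
Σ(xᵢ − x̄)² = 613.3333 ⇒ m₂ = 102.22222
Σ(xᵢ − x̄)⁴ = 219328.4444 ⇒ m₄ = 36554.74074
m₂² = 10449.38272
β₂ = m₄/m₂² = 36554.74074 / 10449.38272 ≈ 3.4983

3.4983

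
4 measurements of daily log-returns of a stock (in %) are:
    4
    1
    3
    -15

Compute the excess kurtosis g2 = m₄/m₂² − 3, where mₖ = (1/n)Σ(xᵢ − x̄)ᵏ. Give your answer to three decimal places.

-0.721

x̄ = -1.7500
Σ(xᵢ − x̄)² = 238.7500 ⇒ m₂ = 59.68750
Σ(xᵢ − x̄)⁴ = 32481.5781 ⇒ m₄ = 8120.39453
m₂² = 3562.59766
g2 = m₄/m₂² − 3 = 2.27935 − 3 ≈ -0.721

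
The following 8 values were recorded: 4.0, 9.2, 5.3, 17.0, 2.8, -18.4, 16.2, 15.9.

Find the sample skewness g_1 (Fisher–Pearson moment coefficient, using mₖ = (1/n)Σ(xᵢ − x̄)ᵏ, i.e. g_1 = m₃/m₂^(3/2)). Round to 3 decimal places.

-1.232

x̄ = (4.0 + 9.2 + 5.3 + 17.0 + 2.8 - 18.4 + 16.2 + 15.9) / 8 = 6.5000
deviations (xᵢ − x̄): -2.5000, 2.7000, -1.2000, 10.5000, -3.7000, -24.9000, 9.7000, 9.4000
Σ(xᵢ − x̄)² = 941.3800 ⇒ m₂ = 941.3800/8 = 117.67250
Σ(xᵢ − x̄)³ = -12585.6900 ⇒ m₃ = -12585.6900/8 = -1573.21125
m₂^(3/2) = 117.67250^(1.5) = 1276.47546
g_1 = m₃ / m₂^(3/2) = -1573.21125 / 1276.47546 ≈ -1.232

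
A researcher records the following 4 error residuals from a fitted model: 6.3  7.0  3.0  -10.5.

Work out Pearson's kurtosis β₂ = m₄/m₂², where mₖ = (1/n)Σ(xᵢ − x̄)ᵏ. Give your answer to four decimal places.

x̄ = 1.4500
Σ(xᵢ − x̄)² = 199.5300 ⇒ m₂ = 49.88250
Σ(xᵢ − x̄)⁴ = 21900.4280 ⇒ m₄ = 5475.10701
m₂² = 2488.26381
β₂ = m₄/m₂² = 5475.10701 / 2488.26381 ≈ 2.2004

2.2004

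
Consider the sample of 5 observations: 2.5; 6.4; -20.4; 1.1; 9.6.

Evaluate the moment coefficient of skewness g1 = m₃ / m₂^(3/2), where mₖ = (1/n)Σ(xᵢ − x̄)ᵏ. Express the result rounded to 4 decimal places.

-1.2019

x̄ = (2.5 + 6.4 - 20.4 + 1.1 + 9.6) / 5 = -0.1600
deviations (xᵢ − x̄): 2.6600, 6.5600, -20.2400, 1.2600, 9.7600
Σ(xᵢ − x̄)² = 556.6120 ⇒ m₂ = 556.6120/5 = 111.32240
Σ(xᵢ − x̄)³ = -7058.6338 ⇒ m₃ = -7058.6338/5 = -1411.72675
m₂^(3/2) = 111.32240^(1.5) = 1174.55631
g1 = m₃ / m₂^(3/2) = -1411.72675 / 1174.55631 ≈ -1.2019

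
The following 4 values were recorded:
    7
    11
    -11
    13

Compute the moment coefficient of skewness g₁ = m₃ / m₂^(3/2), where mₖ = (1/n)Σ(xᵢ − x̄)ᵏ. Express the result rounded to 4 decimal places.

x̄ = (7 + 11 - 11 + 13) / 4 = 5.0000
deviations (xᵢ − x̄): 2.0000, 6.0000, -16.0000, 8.0000
Σ(xᵢ − x̄)² = 360.0000 ⇒ m₂ = 360.0000/4 = 90.00000
Σ(xᵢ − x̄)³ = -3360.0000 ⇒ m₃ = -3360.0000/4 = -840.00000
m₂^(3/2) = 90.00000^(1.5) = 853.81497
g₁ = m₃ / m₂^(3/2) = -840.00000 / 853.81497 ≈ -0.9838

-0.9838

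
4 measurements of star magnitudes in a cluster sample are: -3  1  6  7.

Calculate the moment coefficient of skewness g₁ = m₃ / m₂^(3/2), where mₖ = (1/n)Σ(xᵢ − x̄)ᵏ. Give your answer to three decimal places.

-0.324

x̄ = (-3 + 1 + 6 + 7) / 4 = 2.7500
deviations (xᵢ − x̄): -5.7500, -1.7500, 3.2500, 4.2500
Σ(xᵢ − x̄)² = 64.7500 ⇒ m₂ = 64.7500/4 = 16.18750
Σ(xᵢ − x̄)³ = -84.3750 ⇒ m₃ = -84.3750/4 = -21.09375
m₂^(3/2) = 16.18750^(1.5) = 65.12829
g₁ = m₃ / m₂^(3/2) = -21.09375 / 65.12829 ≈ -0.324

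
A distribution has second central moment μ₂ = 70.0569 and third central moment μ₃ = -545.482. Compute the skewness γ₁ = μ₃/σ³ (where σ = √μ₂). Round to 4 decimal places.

σ = √μ₂ = √70.0569 = 8.37000
σ³ = μ₂^(3/2) = 586.37625
γ₁ = μ₃/σ³ = -545.482 / 586.37625 ≈ -0.9303

-0.9303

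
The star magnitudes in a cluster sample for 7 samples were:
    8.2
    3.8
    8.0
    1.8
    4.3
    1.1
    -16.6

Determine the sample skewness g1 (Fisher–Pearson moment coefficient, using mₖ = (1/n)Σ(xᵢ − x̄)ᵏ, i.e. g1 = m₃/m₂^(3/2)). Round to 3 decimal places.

-1.594

x̄ = (8.2 + 3.8 + 8.0 + 1.8 + 4.3 + 1.1 - 16.6) / 7 = 1.5143
deviations (xᵢ − x̄): 6.6857, 2.2857, 6.4857, 0.2857, 2.7857, -0.4143, -18.1143
Σ(xᵢ − x̄)² = 428.1286 ⇒ m₂ = 428.1286/7 = 61.16122
Σ(xᵢ − x̄)³ = -5338.6194 ⇒ m₃ = -5338.6194/7 = -762.65991
m₂^(3/2) = 61.16122^(1.5) = 478.31528
g1 = m₃ / m₂^(3/2) = -762.65991 / 478.31528 ≈ -1.594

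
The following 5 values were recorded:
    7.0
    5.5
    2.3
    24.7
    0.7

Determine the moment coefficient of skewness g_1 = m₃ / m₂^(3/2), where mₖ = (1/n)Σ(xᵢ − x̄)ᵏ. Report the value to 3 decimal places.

1.254

x̄ = (7.0 + 5.5 + 2.3 + 24.7 + 0.7) / 5 = 8.0400
deviations (xᵢ − x̄): -1.0400, -2.5400, -5.7400, 16.6600, -7.3400
Σ(xᵢ − x̄)² = 371.9120 ⇒ m₂ = 371.9120/5 = 74.38240
Σ(xᵢ − x̄)³ = 4021.9982 ⇒ m₃ = 4021.9982/5 = 804.39965
m₂^(3/2) = 74.38240^(1.5) = 641.51273
g_1 = m₃ / m₂^(3/2) = 804.39965 / 641.51273 ≈ 1.254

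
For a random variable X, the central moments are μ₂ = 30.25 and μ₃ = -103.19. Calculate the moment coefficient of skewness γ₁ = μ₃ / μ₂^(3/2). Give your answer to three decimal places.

-0.620

σ = √μ₂ = √30.25 = 5.50000
σ³ = μ₂^(3/2) = 166.37500
γ₁ = μ₃/σ³ = -103.19 / 166.37500 ≈ -0.620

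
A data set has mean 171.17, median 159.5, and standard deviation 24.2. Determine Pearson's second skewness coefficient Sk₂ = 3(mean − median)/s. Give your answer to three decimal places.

Sk₂ = 3(171.17 − 159.5) / 24.2 = 3 × 11.6700 / 24.2
    = 35.0100 / 24.2 ≈ 1.447

1.447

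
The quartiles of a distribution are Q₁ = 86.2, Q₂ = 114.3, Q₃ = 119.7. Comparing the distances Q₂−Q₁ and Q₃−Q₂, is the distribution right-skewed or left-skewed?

Q₂ − Q₁ = 28.1;  Q₃ − Q₂ = 5.4
Q₂ − Q₁ > Q₃ − Q₂ ⇒ the lower half is more spread out ⇒ left-skewed.

left-skewed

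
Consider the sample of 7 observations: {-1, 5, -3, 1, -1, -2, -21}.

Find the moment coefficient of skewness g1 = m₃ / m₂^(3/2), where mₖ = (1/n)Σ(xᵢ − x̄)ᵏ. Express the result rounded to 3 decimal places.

x̄ = (-1 + 5 - 3 + 1 - 1 - 2 - 21) / 7 = -3.1429
deviations (xᵢ − x̄): 2.1429, 8.1429, 0.1429, 4.1429, 2.1429, 1.1429, -17.8571
Σ(xᵢ − x̄)² = 412.8571 ⇒ m₂ = 412.8571/7 = 58.97959
Σ(xᵢ − x̄)³ = -5062.0408 ⇒ m₃ = -5062.0408/7 = -723.14869
m₂^(3/2) = 58.97959^(1.5) = 452.95248
g1 = m₃ / m₂^(3/2) = -723.14869 / 452.95248 ≈ -1.597

-1.597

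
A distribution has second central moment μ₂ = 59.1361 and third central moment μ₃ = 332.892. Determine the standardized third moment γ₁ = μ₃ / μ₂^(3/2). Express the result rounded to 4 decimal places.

0.7320

σ = √μ₂ = √59.1361 = 7.69000
σ³ = μ₂^(3/2) = 454.75661
γ₁ = μ₃/σ³ = 332.892 / 454.75661 ≈ 0.7320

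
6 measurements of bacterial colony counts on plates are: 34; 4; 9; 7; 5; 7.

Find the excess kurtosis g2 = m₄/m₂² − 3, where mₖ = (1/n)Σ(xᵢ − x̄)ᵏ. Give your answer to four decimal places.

1.0341

x̄ = 11.0000
Σ(xᵢ − x̄)² = 650.0000 ⇒ m₂ = 108.33333
Σ(xᵢ − x̄)⁴ = 284066.0000 ⇒ m₄ = 47344.33333
m₂² = 11736.11111
g2 = m₄/m₂² − 3 = 4.03407 − 3 ≈ 1.0341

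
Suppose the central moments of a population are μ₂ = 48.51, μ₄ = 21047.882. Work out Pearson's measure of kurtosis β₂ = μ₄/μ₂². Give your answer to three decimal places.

μ₂² = 48.51² = 2353.22010
μ₄/μ₂² = 21047.882 / 2353.22010 = 8.94429
β₂ ≈ 8.944

8.944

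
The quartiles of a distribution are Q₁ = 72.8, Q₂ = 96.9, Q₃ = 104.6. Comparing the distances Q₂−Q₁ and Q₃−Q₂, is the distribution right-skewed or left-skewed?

Q₂ − Q₁ = 24.1;  Q₃ − Q₂ = 7.7
Q₂ − Q₁ > Q₃ − Q₂ ⇒ the lower half is more spread out ⇒ left-skewed.

left-skewed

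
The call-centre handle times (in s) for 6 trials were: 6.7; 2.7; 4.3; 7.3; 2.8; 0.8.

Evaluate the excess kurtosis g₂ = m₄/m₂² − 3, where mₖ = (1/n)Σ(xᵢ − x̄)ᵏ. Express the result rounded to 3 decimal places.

x̄ = 4.1000
Σ(xᵢ − x̄)² = 31.5800 ⇒ m₂ = 5.26333
Σ(xᵢ − x̄)⁴ = 275.8466 ⇒ m₄ = 45.97443
m₂² = 27.70268
g₂ = m₄/m₂² − 3 = 1.65957 − 3 ≈ -1.340

-1.340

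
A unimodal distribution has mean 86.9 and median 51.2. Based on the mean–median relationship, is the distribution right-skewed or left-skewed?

right-skewed

mean − median = 86.9 − 51.2 = 35.7
mean > median ⇒ the longer tail is on the right ⇒ right-skewed (positively skewed).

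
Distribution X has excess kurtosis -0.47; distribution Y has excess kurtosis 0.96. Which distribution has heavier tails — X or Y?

Higher excess kurtosis ⇒ heavier tails relative to the normal distribution.
-0.47 vs 0.96: the larger is 0.96, so Y has heavier tails. (Y is leptokurtic — heavier-than-normal tails; the other is platykurtic.)

Y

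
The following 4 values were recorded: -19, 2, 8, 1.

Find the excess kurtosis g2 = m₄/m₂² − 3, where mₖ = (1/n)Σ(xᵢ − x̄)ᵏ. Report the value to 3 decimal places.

-0.810

x̄ = -2.0000
Σ(xᵢ − x̄)² = 414.0000 ⇒ m₂ = 103.50000
Σ(xᵢ − x̄)⁴ = 93858.0000 ⇒ m₄ = 23464.50000
m₂² = 10712.25000
g2 = m₄/m₂² − 3 = 2.19044 − 3 ≈ -0.810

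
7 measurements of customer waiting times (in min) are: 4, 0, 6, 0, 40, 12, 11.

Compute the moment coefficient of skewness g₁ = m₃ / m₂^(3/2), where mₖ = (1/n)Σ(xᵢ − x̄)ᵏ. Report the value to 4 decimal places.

x̄ = (4 + 0 + 6 + 0 + 40 + 12 + 11) / 7 = 10.4286
deviations (xᵢ − x̄): -6.4286, -10.4286, -4.4286, -10.4286, 29.5714, 1.5714, 0.5714
Σ(xᵢ − x̄)² = 1155.7143 ⇒ m₂ = 1155.7143/7 = 165.10204
Σ(xᵢ − x̄)³ = 23242.5306 ⇒ m₃ = 23242.5306/7 = 3320.36152
m₂^(3/2) = 165.10204^(1.5) = 2121.42979
g₁ = m₃ / m₂^(3/2) = 3320.36152 / 2121.42979 ≈ 1.5652

1.5652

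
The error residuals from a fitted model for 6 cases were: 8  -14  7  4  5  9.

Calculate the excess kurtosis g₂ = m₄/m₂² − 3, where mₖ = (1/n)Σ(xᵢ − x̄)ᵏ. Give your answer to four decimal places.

0.8734

x̄ = 3.1667
Σ(xᵢ − x̄)² = 370.8333 ⇒ m₂ = 61.80556
Σ(xᵢ − x̄)⁴ = 88776.1528 ⇒ m₄ = 14796.02546
m₂² = 3819.92670
g₂ = m₄/m₂² − 3 = 3.87338 − 3 ≈ 0.8734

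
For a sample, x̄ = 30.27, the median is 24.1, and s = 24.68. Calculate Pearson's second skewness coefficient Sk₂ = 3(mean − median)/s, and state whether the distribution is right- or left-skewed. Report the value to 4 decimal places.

Sk₂ = 3(30.27 − 24.1) / 24.68 = 3 × 6.1700 / 24.68
    = 18.5100 / 24.68 ≈ 0.7500
Sk₂ > 0 ⇒ mean > median ⇒ right-skewed (positive skew).

0.7500, right-skewed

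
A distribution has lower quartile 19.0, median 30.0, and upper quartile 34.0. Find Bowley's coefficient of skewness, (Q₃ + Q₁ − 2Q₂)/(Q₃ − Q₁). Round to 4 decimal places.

-0.4667

numerator: Q₃ + Q₁ − 2Q₂ = 34.0 + 19.0 − 2×30.0 = -7.0000
denominator: Q₃ − Q₁ = 34.0 − 19.0 = 15.0000
Bowley skewness = -7.0000 / 15.0000 ≈ -0.4667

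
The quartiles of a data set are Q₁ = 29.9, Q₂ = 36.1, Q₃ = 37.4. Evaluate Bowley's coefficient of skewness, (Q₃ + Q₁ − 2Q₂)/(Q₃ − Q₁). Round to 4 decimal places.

-0.6533

numerator: Q₃ + Q₁ − 2Q₂ = 37.4 + 29.9 − 2×36.1 = -4.9000
denominator: Q₃ − Q₁ = 37.4 − 29.9 = 7.5000
Bowley skewness = -4.9000 / 7.5000 ≈ -0.6533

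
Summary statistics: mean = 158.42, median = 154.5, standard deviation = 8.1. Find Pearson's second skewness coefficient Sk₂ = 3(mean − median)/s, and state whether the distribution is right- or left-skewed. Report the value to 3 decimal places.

1.452, right-skewed

Sk₂ = 3(158.42 − 154.5) / 8.1 = 3 × 3.9200 / 8.1
    = 11.7600 / 8.1 ≈ 1.452
Sk₂ > 0 ⇒ mean > median ⇒ right-skewed (positive skew).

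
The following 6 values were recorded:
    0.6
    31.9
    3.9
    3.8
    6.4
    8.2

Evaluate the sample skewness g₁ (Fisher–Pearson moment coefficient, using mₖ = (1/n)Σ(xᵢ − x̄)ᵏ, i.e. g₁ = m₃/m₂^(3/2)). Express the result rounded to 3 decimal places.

1.586

x̄ = (0.6 + 31.9 + 3.9 + 3.8 + 6.4 + 8.2) / 6 = 9.1333
deviations (xᵢ − x̄): -8.5333, 22.7667, -5.2333, -5.3333, -2.7333, -0.9333
Σ(xᵢ − x̄)² = 655.3133 ⇒ m₂ = 655.3133/6 = 109.21889
Σ(xᵢ − x̄)³ = 10862.7984 ⇒ m₃ = 10862.7984/6 = 1810.46641
m₂^(3/2) = 109.21889^(1.5) = 1141.42303
g₁ = m₃ / m₂^(3/2) = 1810.46641 / 1141.42303 ≈ 1.586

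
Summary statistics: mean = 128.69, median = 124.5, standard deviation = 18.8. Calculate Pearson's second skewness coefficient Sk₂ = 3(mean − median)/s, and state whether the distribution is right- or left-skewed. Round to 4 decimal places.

Sk₂ = 3(128.69 − 124.5) / 18.8 = 3 × 4.1900 / 18.8
    = 12.5700 / 18.8 ≈ 0.6686
Sk₂ > 0 ⇒ mean > median ⇒ right-skewed (positive skew).

0.6686, right-skewed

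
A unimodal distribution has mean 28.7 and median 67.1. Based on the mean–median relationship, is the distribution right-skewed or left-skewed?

mean − median = 28.7 − 67.1 = -38.4
mean < median ⇒ the longer tail is on the left ⇒ left-skewed (negatively skewed).

left-skewed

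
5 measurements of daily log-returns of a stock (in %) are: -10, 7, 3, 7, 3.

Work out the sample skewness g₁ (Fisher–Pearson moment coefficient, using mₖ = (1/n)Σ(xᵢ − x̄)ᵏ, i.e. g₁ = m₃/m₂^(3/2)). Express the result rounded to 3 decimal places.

x̄ = (-10 + 7 + 3 + 7 + 3) / 5 = 2.0000
deviations (xᵢ − x̄): -12.0000, 5.0000, 1.0000, 5.0000, 1.0000
Σ(xᵢ − x̄)² = 196.0000 ⇒ m₂ = 196.0000/5 = 39.20000
Σ(xᵢ − x̄)³ = -1476.0000 ⇒ m₃ = -1476.0000/5 = -295.20000
m₂^(3/2) = 39.20000^(1.5) = 245.43082
g₁ = m₃ / m₂^(3/2) = -295.20000 / 245.43082 ≈ -1.203

-1.203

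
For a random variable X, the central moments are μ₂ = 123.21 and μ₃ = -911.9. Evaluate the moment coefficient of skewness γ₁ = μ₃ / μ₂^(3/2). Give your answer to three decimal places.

-0.667

σ = √μ₂ = √123.21 = 11.10000
σ³ = μ₂^(3/2) = 1367.63100
γ₁ = μ₃/σ³ = -911.9 / 1367.63100 ≈ -0.667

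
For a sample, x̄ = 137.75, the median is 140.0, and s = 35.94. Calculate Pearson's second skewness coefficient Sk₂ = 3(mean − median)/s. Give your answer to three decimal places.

-0.188

Sk₂ = 3(137.75 − 140.0) / 35.94 = 3 × -2.2500 / 35.94
    = -6.7500 / 35.94 ≈ -0.188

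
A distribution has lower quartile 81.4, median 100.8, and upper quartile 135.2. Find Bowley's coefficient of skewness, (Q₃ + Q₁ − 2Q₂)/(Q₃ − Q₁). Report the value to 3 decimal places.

0.279

numerator: Q₃ + Q₁ − 2Q₂ = 135.2 + 81.4 − 2×100.8 = 15.0000
denominator: Q₃ − Q₁ = 135.2 − 81.4 = 53.8000
Bowley skewness = 15.0000 / 53.8000 ≈ 0.279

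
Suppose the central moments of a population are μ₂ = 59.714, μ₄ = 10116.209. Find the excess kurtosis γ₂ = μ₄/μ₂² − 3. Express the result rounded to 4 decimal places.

μ₂² = 59.714² = 3565.76180
μ₄/μ₂² = 10116.209 / 3565.76180 = 2.83704
γ₂ = 2.83704 − 3 ≈ -0.1630

-0.1630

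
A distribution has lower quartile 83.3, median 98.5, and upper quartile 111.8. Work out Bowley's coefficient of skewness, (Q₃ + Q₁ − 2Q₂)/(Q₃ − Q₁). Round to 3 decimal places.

-0.067

numerator: Q₃ + Q₁ − 2Q₂ = 111.8 + 83.3 − 2×98.5 = -1.9000
denominator: Q₃ − Q₁ = 111.8 − 83.3 = 28.5000
Bowley skewness = -1.9000 / 28.5000 ≈ -0.067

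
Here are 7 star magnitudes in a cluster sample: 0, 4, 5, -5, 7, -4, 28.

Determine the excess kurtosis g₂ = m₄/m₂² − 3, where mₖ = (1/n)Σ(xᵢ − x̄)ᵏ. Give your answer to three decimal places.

0.797

x̄ = 5.0000
Σ(xᵢ − x̄)² = 740.0000 ⇒ m₂ = 105.71429
Σ(xᵢ − x̄)⁴ = 297044.0000 ⇒ m₄ = 42434.85714
m₂² = 11175.51020
g₂ = m₄/m₂² − 3 = 3.79713 − 3 ≈ 0.797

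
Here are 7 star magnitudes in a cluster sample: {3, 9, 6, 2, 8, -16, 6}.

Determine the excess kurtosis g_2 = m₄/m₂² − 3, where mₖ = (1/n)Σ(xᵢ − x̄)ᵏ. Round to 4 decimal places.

1.4099

x̄ = 2.5714
Σ(xᵢ − x̄)² = 439.7143 ⇒ m₂ = 62.81633
Σ(xᵢ − x̄)⁴ = 121807.4344 ⇒ m₄ = 17401.06206
m₂² = 3945.89088
g_2 = m₄/m₂² − 3 = 4.40992 − 3 ≈ 1.4099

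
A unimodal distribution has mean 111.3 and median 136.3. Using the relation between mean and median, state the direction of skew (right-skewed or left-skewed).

mean − median = 111.3 − 136.3 = -25.0
mean < median ⇒ the longer tail is on the left ⇒ left-skewed (negatively skewed).

left-skewed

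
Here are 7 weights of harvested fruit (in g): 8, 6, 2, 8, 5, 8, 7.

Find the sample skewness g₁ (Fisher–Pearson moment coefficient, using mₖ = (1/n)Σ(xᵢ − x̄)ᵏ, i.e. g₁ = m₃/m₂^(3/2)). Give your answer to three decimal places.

x̄ = (8 + 6 + 2 + 8 + 5 + 8 + 7) / 7 = 6.2857
deviations (xᵢ − x̄): 1.7143, -0.2857, -4.2857, 1.7143, -1.2857, 1.7143, 0.7143
Σ(xᵢ − x̄)² = 29.4286 ⇒ m₂ = 29.4286/7 = 4.20408
Σ(xᵢ − x̄)³ = -65.3878 ⇒ m₃ = -65.3878/7 = -9.34111
m₂^(3/2) = 4.20408^(1.5) = 8.61999
g₁ = m₃ / m₂^(3/2) = -9.34111 / 8.61999 ≈ -1.084

-1.084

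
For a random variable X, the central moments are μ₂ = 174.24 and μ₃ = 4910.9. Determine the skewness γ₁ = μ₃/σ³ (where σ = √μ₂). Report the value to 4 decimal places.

σ = √μ₂ = √174.24 = 13.20000
σ³ = μ₂^(3/2) = 2299.96800
γ₁ = μ₃/σ³ = 4910.9 / 2299.96800 ≈ 2.1352

2.1352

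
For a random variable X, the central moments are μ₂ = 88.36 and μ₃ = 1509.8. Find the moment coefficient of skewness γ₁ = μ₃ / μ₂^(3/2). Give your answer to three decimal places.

σ = √μ₂ = √88.36 = 9.40000
σ³ = μ₂^(3/2) = 830.58400
γ₁ = μ₃/σ³ = 1509.8 / 830.58400 ≈ 1.818

1.818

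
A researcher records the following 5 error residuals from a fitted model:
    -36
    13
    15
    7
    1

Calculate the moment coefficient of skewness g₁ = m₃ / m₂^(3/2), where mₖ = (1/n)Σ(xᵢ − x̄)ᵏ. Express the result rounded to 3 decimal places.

-1.255

x̄ = (-36 + 13 + 15 + 7 + 1) / 5 = 0.0000
deviations (xᵢ − x̄): -36.0000, 13.0000, 15.0000, 7.0000, 1.0000
Σ(xᵢ − x̄)² = 1740.0000 ⇒ m₂ = 1740.0000/5 = 348.00000
Σ(xᵢ − x̄)³ = -40740.0000 ⇒ m₃ = -40740.0000/5 = -8148.00000
m₂^(3/2) = 348.00000^(1.5) = 6491.85582
g₁ = m₃ / m₂^(3/2) = -8148.00000 / 6491.85582 ≈ -1.255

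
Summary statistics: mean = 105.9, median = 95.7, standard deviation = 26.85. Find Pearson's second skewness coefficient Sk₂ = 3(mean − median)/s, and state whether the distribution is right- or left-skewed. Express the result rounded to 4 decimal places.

Sk₂ = 3(105.9 − 95.7) / 26.85 = 3 × 10.2000 / 26.85
    = 30.6000 / 26.85 ≈ 1.1397
Sk₂ > 0 ⇒ mean > median ⇒ right-skewed (positive skew).

1.1397, right-skewed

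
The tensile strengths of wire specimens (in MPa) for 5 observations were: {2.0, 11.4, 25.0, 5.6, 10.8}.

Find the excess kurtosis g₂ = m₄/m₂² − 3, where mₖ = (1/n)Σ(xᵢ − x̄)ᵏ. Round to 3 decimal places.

-0.543

x̄ = 10.9600
Σ(xᵢ − x̄)² = 306.3520 ⇒ m₂ = 61.27040
Σ(xᵢ − x̄)⁴ = 46127.4885 ⇒ m₄ = 9225.49771
m₂² = 3754.06192
g₂ = m₄/m₂² − 3 = 2.45747 − 3 ≈ -0.543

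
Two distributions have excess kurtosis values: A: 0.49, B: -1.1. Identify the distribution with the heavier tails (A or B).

A

Higher excess kurtosis ⇒ heavier tails relative to the normal distribution.
0.49 vs -1.1: the larger is 0.49, so A has heavier tails. (A is leptokurtic — heavier-than-normal tails; the other is platykurtic.)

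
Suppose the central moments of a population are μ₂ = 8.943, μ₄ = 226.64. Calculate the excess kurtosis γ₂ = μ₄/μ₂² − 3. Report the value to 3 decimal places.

μ₂² = 8.943² = 79.97725
μ₄/μ₂² = 226.64 / 79.97725 = 2.83381
γ₂ = 2.83381 − 3 ≈ -0.166

-0.166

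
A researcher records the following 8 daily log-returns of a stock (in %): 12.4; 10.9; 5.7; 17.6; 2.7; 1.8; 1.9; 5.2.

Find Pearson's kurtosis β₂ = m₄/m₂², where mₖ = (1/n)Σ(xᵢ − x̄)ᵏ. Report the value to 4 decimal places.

x̄ = 7.2750
Σ(xᵢ − x̄)² = 232.5950 ⇒ m₂ = 29.07438
Σ(xᵢ − x̄)⁴ = 14423.3076 ⇒ m₄ = 1802.91346
m₂² = 845.31928
β₂ = m₄/m₂² = 1802.91346 / 845.31928 ≈ 2.1328

2.1328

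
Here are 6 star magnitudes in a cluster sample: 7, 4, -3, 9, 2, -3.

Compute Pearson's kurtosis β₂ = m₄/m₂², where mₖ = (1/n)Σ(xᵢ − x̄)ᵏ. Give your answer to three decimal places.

1.538

x̄ = 2.6667
Σ(xᵢ − x̄)² = 125.3333 ⇒ m₂ = 20.88889
Σ(xᵢ − x̄)⁴ = 4027.1111 ⇒ m₄ = 671.18519
m₂² = 436.34568
β₂ = m₄/m₂² = 671.18519 / 436.34568 ≈ 1.538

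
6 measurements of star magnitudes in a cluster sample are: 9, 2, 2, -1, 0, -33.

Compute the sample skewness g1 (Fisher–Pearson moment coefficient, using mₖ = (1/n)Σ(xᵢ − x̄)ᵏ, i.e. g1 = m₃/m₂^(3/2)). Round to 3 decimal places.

x̄ = (9 + 2 + 2 - 1 + 0 - 33) / 6 = -3.5000
deviations (xᵢ − x̄): 12.5000, 5.5000, 5.5000, 2.5000, 3.5000, -29.5000
Σ(xᵢ − x̄)² = 1105.5000 ⇒ m₂ = 1105.5000/6 = 184.25000
Σ(xᵢ − x̄)³ = -23328.0000 ⇒ m₃ = -23328.0000/6 = -3888.00000
m₂^(3/2) = 184.25000^(1.5) = 2500.98591
g1 = m₃ / m₂^(3/2) = -3888.00000 / 2500.98591 ≈ -1.555

-1.555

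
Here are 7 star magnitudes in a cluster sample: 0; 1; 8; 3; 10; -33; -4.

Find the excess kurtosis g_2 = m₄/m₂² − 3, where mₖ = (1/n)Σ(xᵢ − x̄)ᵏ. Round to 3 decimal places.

1.231

x̄ = -2.1429
Σ(xᵢ − x̄)² = 1246.8571 ⇒ m₂ = 178.12245
Σ(xᵢ − x̄)⁴ = 939769.9708 ⇒ m₄ = 134252.85298
m₂² = 31727.60683
g_2 = m₄/m₂² − 3 = 4.23142 − 3 ≈ 1.231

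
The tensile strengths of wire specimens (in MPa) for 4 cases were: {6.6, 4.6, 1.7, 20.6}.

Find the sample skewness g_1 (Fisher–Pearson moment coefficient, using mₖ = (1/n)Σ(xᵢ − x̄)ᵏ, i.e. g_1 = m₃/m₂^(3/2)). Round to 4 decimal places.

x̄ = (6.6 + 4.6 + 1.7 + 20.6) / 4 = 8.3750
deviations (xᵢ − x̄): -1.7750, -3.7750, -6.6750, 12.2250
Σ(xᵢ − x̄)² = 211.4075 ⇒ m₂ = 211.4075/4 = 52.85188
Σ(xᵢ − x̄)³ = 1470.2366 ⇒ m₃ = 1470.2366/4 = 367.55916
m₂^(3/2) = 52.85188^(1.5) = 384.22941
g_1 = m₃ / m₂^(3/2) = 367.55916 / 384.22941 ≈ 0.9566

0.9566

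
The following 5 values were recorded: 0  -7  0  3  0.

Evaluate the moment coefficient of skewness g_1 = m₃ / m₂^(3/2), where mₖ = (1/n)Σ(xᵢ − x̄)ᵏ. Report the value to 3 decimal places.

-1.003

x̄ = (0 - 7 + 0 + 3 + 0) / 5 = -0.8000
deviations (xᵢ − x̄): 0.8000, -6.2000, 0.8000, 3.8000, 0.8000
Σ(xᵢ − x̄)² = 54.8000 ⇒ m₂ = 54.8000/5 = 10.96000
Σ(xᵢ − x̄)³ = -181.9200 ⇒ m₃ = -181.9200/5 = -36.38400
m₂^(3/2) = 10.96000^(1.5) = 36.28406
g_1 = m₃ / m₂^(3/2) = -36.38400 / 36.28406 ≈ -1.003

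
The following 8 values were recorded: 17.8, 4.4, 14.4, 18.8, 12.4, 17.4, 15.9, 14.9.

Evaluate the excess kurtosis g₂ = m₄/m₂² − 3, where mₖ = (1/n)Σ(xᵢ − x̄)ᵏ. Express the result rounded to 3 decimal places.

x̄ = 14.5000
Σ(xᵢ − x̄)² = 146.3400 ⇒ m₂ = 18.29250
Σ(xᵢ − x̄)⁴ = 10960.5558 ⇒ m₄ = 1370.06947
m₂² = 334.61556
g₂ = m₄/m₂² − 3 = 4.09446 − 3 ≈ 1.094

1.094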